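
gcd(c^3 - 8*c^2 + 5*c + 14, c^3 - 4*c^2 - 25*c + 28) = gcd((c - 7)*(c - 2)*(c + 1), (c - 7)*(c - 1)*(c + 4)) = c - 7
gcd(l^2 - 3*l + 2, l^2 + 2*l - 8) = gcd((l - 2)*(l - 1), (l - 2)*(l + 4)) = l - 2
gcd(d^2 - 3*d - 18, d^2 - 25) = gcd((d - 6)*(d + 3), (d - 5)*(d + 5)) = 1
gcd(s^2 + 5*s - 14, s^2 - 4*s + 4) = s - 2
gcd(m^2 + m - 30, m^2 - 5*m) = m - 5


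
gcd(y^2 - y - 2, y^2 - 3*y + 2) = y - 2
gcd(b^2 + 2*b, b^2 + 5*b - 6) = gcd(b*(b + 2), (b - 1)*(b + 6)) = 1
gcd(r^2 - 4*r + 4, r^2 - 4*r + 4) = r^2 - 4*r + 4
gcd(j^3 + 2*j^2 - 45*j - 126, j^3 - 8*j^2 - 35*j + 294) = j^2 - j - 42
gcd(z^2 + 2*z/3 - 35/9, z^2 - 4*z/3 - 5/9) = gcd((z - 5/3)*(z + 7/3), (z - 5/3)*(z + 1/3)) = z - 5/3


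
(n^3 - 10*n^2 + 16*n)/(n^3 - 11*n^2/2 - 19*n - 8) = 2*n*(n - 2)/(2*n^2 + 5*n + 2)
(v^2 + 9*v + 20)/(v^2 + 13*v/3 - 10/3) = 3*(v + 4)/(3*v - 2)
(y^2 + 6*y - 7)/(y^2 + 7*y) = (y - 1)/y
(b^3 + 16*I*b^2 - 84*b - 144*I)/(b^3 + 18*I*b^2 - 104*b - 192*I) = (b + 6*I)/(b + 8*I)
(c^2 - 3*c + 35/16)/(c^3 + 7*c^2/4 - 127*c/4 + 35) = (c - 7/4)/(c^2 + 3*c - 28)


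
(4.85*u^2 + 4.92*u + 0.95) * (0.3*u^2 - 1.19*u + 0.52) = 1.455*u^4 - 4.2955*u^3 - 3.0478*u^2 + 1.4279*u + 0.494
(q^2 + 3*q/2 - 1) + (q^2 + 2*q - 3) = 2*q^2 + 7*q/2 - 4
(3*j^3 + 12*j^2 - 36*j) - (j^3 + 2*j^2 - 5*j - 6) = 2*j^3 + 10*j^2 - 31*j + 6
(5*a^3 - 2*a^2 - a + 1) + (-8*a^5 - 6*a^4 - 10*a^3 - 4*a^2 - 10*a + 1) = -8*a^5 - 6*a^4 - 5*a^3 - 6*a^2 - 11*a + 2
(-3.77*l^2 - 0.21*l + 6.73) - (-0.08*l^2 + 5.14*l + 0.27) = -3.69*l^2 - 5.35*l + 6.46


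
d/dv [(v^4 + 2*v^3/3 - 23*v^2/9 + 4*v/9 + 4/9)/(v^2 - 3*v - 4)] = (18*v^5 - 75*v^4 - 180*v^3 - 7*v^2 + 176*v - 4)/(9*(v^4 - 6*v^3 + v^2 + 24*v + 16))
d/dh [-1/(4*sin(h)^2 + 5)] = 4*sin(2*h)/(7 - 2*cos(2*h))^2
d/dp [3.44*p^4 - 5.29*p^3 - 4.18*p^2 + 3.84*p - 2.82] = 13.76*p^3 - 15.87*p^2 - 8.36*p + 3.84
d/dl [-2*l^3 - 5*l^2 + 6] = 2*l*(-3*l - 5)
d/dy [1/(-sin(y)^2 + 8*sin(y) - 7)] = 2*(sin(y) - 4)*cos(y)/(sin(y)^2 - 8*sin(y) + 7)^2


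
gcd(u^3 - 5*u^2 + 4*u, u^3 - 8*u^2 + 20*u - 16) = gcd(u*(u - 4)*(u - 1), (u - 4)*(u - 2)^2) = u - 4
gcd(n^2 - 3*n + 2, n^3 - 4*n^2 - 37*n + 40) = n - 1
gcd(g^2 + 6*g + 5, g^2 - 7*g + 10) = 1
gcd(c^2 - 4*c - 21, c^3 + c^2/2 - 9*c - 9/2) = c + 3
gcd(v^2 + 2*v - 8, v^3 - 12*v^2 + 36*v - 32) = v - 2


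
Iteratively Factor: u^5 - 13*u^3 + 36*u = (u)*(u^4 - 13*u^2 + 36) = u*(u - 2)*(u^3 + 2*u^2 - 9*u - 18) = u*(u - 2)*(u + 3)*(u^2 - u - 6) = u*(u - 2)*(u + 2)*(u + 3)*(u - 3)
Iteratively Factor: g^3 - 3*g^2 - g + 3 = (g - 3)*(g^2 - 1) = (g - 3)*(g + 1)*(g - 1)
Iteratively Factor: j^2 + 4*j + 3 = (j + 1)*(j + 3)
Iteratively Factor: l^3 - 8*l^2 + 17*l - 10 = (l - 5)*(l^2 - 3*l + 2) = (l - 5)*(l - 1)*(l - 2)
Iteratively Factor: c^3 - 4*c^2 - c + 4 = (c - 1)*(c^2 - 3*c - 4) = (c - 4)*(c - 1)*(c + 1)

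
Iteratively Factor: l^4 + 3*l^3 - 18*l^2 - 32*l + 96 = (l + 4)*(l^3 - l^2 - 14*l + 24) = (l - 2)*(l + 4)*(l^2 + l - 12) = (l - 2)*(l + 4)^2*(l - 3)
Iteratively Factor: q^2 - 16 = (q - 4)*(q + 4)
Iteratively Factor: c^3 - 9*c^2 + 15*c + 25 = (c + 1)*(c^2 - 10*c + 25) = (c - 5)*(c + 1)*(c - 5)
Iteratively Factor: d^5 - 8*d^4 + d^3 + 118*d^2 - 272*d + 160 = (d - 5)*(d^4 - 3*d^3 - 14*d^2 + 48*d - 32) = (d - 5)*(d - 2)*(d^3 - d^2 - 16*d + 16) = (d - 5)*(d - 2)*(d + 4)*(d^2 - 5*d + 4) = (d - 5)*(d - 2)*(d - 1)*(d + 4)*(d - 4)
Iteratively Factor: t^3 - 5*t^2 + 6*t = (t)*(t^2 - 5*t + 6) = t*(t - 3)*(t - 2)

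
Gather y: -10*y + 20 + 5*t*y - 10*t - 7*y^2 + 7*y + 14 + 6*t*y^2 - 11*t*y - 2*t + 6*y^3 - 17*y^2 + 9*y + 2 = -12*t + 6*y^3 + y^2*(6*t - 24) + y*(6 - 6*t) + 36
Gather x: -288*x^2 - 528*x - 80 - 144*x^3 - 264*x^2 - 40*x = -144*x^3 - 552*x^2 - 568*x - 80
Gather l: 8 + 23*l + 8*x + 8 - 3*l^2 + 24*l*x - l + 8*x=-3*l^2 + l*(24*x + 22) + 16*x + 16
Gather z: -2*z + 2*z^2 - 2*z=2*z^2 - 4*z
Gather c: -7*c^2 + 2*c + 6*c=-7*c^2 + 8*c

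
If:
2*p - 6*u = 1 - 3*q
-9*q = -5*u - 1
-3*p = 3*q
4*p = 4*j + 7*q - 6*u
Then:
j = -59/196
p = -1/49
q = 1/49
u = -8/49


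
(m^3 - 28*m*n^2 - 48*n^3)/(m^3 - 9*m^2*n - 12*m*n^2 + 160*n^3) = (m^2 - 4*m*n - 12*n^2)/(m^2 - 13*m*n + 40*n^2)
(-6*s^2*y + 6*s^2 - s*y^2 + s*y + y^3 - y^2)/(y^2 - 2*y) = (-6*s^2*y + 6*s^2 - s*y^2 + s*y + y^3 - y^2)/(y*(y - 2))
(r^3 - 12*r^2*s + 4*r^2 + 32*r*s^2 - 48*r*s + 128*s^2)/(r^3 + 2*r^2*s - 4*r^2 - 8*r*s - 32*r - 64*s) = (r^2 - 12*r*s + 32*s^2)/(r^2 + 2*r*s - 8*r - 16*s)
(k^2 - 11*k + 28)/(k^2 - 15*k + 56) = (k - 4)/(k - 8)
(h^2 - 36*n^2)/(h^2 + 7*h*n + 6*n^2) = (h - 6*n)/(h + n)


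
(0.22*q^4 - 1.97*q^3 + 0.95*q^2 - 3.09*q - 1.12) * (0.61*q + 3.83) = 0.1342*q^5 - 0.3591*q^4 - 6.9656*q^3 + 1.7536*q^2 - 12.5179*q - 4.2896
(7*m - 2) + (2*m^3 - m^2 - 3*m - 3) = 2*m^3 - m^2 + 4*m - 5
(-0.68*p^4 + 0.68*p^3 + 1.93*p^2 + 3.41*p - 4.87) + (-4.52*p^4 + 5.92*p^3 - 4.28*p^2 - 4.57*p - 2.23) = -5.2*p^4 + 6.6*p^3 - 2.35*p^2 - 1.16*p - 7.1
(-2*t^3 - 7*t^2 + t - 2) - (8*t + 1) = -2*t^3 - 7*t^2 - 7*t - 3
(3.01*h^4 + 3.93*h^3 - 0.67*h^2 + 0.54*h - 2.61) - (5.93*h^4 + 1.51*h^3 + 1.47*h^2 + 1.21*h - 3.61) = -2.92*h^4 + 2.42*h^3 - 2.14*h^2 - 0.67*h + 1.0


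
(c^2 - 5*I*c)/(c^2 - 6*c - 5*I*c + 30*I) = c/(c - 6)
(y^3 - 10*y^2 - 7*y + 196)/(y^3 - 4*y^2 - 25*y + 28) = (y - 7)/(y - 1)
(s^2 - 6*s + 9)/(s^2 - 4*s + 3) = (s - 3)/(s - 1)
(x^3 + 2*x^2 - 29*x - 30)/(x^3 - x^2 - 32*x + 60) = (x + 1)/(x - 2)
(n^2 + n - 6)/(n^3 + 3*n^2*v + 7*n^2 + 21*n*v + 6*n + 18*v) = (n^2 + n - 6)/(n^3 + 3*n^2*v + 7*n^2 + 21*n*v + 6*n + 18*v)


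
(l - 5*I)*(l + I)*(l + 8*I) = l^3 + 4*I*l^2 + 37*l + 40*I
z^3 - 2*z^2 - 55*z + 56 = (z - 8)*(z - 1)*(z + 7)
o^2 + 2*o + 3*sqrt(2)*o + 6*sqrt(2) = (o + 2)*(o + 3*sqrt(2))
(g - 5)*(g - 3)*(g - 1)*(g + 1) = g^4 - 8*g^3 + 14*g^2 + 8*g - 15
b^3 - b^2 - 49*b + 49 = (b - 7)*(b - 1)*(b + 7)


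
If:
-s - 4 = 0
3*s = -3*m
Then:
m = 4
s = -4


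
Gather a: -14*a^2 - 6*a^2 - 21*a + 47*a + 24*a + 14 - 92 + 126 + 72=-20*a^2 + 50*a + 120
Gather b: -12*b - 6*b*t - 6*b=b*(-6*t - 18)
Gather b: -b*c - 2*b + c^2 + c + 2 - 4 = b*(-c - 2) + c^2 + c - 2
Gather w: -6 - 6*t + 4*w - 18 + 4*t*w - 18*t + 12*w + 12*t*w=-24*t + w*(16*t + 16) - 24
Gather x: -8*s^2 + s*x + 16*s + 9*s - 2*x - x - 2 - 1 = -8*s^2 + 25*s + x*(s - 3) - 3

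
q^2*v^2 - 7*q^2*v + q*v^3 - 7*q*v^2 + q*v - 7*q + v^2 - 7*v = (q + v)*(v - 7)*(q*v + 1)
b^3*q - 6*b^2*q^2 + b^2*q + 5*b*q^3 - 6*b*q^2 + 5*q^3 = (b - 5*q)*(b - q)*(b*q + q)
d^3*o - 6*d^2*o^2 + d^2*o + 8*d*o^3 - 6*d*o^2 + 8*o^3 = (d - 4*o)*(d - 2*o)*(d*o + o)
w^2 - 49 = (w - 7)*(w + 7)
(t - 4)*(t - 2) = t^2 - 6*t + 8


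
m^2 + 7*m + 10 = (m + 2)*(m + 5)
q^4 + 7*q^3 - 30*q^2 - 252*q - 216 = (q - 6)*(q + 1)*(q + 6)^2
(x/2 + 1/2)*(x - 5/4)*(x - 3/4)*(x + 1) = x^4/2 - 33*x^2/32 - x/16 + 15/32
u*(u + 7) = u^2 + 7*u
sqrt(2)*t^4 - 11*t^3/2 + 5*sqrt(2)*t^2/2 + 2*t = t*(t - 2*sqrt(2))*(t - sqrt(2))*(sqrt(2)*t + 1/2)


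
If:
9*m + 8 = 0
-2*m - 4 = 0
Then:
No Solution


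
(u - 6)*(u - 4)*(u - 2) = u^3 - 12*u^2 + 44*u - 48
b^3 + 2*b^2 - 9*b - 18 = (b - 3)*(b + 2)*(b + 3)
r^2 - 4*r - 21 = (r - 7)*(r + 3)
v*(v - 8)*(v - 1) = v^3 - 9*v^2 + 8*v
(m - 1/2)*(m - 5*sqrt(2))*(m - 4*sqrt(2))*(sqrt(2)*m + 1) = sqrt(2)*m^4 - 17*m^3 - sqrt(2)*m^3/2 + 17*m^2/2 + 31*sqrt(2)*m^2 - 31*sqrt(2)*m/2 + 40*m - 20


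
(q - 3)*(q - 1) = q^2 - 4*q + 3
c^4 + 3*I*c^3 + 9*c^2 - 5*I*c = c*(c - I)^2*(c + 5*I)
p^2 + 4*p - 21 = (p - 3)*(p + 7)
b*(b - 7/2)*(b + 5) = b^3 + 3*b^2/2 - 35*b/2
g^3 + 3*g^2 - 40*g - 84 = (g - 6)*(g + 2)*(g + 7)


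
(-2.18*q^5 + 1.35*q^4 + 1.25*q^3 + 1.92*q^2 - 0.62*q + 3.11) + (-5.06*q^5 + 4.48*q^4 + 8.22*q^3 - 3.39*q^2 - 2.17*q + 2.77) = -7.24*q^5 + 5.83*q^4 + 9.47*q^3 - 1.47*q^2 - 2.79*q + 5.88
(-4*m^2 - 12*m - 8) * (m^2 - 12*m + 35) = -4*m^4 + 36*m^3 - 4*m^2 - 324*m - 280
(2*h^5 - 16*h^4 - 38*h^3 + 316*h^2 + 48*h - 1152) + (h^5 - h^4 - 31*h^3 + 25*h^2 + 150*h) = 3*h^5 - 17*h^4 - 69*h^3 + 341*h^2 + 198*h - 1152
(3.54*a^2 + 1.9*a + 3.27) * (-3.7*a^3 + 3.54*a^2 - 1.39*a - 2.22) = -13.098*a^5 + 5.5016*a^4 - 10.2936*a^3 + 1.076*a^2 - 8.7633*a - 7.2594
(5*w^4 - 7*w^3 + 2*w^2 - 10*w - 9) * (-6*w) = -30*w^5 + 42*w^4 - 12*w^3 + 60*w^2 + 54*w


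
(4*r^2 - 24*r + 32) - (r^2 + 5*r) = 3*r^2 - 29*r + 32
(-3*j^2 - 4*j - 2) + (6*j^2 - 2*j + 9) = 3*j^2 - 6*j + 7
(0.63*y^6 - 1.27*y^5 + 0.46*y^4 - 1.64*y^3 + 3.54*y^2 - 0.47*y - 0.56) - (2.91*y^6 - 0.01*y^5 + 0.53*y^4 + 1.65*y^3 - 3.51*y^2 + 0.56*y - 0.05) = -2.28*y^6 - 1.26*y^5 - 0.07*y^4 - 3.29*y^3 + 7.05*y^2 - 1.03*y - 0.51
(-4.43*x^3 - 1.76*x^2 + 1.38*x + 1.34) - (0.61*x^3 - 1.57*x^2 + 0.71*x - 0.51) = -5.04*x^3 - 0.19*x^2 + 0.67*x + 1.85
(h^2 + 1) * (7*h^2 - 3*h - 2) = 7*h^4 - 3*h^3 + 5*h^2 - 3*h - 2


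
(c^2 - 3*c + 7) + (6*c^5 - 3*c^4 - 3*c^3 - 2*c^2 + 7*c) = 6*c^5 - 3*c^4 - 3*c^3 - c^2 + 4*c + 7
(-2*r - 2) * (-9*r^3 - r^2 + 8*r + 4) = 18*r^4 + 20*r^3 - 14*r^2 - 24*r - 8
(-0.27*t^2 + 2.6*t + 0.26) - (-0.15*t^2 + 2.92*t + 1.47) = -0.12*t^2 - 0.32*t - 1.21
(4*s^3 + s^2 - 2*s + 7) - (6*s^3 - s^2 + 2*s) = -2*s^3 + 2*s^2 - 4*s + 7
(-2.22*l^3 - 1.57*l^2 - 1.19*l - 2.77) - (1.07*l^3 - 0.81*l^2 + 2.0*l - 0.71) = -3.29*l^3 - 0.76*l^2 - 3.19*l - 2.06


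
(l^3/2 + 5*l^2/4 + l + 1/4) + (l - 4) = l^3/2 + 5*l^2/4 + 2*l - 15/4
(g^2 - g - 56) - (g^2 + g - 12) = -2*g - 44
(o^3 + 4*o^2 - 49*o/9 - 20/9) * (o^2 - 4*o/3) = o^5 + 8*o^4/3 - 97*o^3/9 + 136*o^2/27 + 80*o/27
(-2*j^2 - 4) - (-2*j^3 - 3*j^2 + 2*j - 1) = 2*j^3 + j^2 - 2*j - 3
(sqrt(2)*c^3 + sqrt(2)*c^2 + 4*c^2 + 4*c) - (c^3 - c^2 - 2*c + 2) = -c^3 + sqrt(2)*c^3 + sqrt(2)*c^2 + 5*c^2 + 6*c - 2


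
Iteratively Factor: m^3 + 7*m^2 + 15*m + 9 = (m + 1)*(m^2 + 6*m + 9) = (m + 1)*(m + 3)*(m + 3)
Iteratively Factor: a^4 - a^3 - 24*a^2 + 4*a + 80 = (a + 2)*(a^3 - 3*a^2 - 18*a + 40) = (a - 2)*(a + 2)*(a^2 - a - 20) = (a - 5)*(a - 2)*(a + 2)*(a + 4)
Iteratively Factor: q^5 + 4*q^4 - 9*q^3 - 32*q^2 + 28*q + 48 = (q + 3)*(q^4 + q^3 - 12*q^2 + 4*q + 16) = (q - 2)*(q + 3)*(q^3 + 3*q^2 - 6*q - 8) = (q - 2)^2*(q + 3)*(q^2 + 5*q + 4) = (q - 2)^2*(q + 3)*(q + 4)*(q + 1)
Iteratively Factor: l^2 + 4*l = (l)*(l + 4)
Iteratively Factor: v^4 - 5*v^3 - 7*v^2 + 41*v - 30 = (v + 3)*(v^3 - 8*v^2 + 17*v - 10) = (v - 5)*(v + 3)*(v^2 - 3*v + 2) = (v - 5)*(v - 2)*(v + 3)*(v - 1)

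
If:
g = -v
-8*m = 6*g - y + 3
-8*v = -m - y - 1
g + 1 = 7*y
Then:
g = -44/415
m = -116/415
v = 44/415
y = 53/415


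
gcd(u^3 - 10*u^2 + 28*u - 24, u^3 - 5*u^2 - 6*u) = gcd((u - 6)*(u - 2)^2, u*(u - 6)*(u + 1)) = u - 6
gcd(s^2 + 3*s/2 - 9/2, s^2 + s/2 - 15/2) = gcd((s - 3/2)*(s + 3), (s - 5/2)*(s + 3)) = s + 3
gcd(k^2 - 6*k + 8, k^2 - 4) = k - 2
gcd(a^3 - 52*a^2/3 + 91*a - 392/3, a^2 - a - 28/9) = a - 7/3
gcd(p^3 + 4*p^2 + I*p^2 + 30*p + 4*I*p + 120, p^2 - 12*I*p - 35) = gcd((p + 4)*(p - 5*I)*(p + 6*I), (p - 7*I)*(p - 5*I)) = p - 5*I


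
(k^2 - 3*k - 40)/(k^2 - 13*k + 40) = (k + 5)/(k - 5)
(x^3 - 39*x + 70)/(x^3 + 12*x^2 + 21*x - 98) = (x - 5)/(x + 7)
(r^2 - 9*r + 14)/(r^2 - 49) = (r - 2)/(r + 7)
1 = 1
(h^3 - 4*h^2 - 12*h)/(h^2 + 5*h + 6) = h*(h - 6)/(h + 3)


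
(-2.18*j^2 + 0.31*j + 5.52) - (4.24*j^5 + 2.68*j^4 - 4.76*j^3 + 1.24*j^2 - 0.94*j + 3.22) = -4.24*j^5 - 2.68*j^4 + 4.76*j^3 - 3.42*j^2 + 1.25*j + 2.3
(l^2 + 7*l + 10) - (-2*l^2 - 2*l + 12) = 3*l^2 + 9*l - 2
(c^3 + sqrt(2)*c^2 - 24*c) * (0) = 0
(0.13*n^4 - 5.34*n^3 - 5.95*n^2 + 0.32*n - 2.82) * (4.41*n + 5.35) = 0.5733*n^5 - 22.8539*n^4 - 54.8085*n^3 - 30.4213*n^2 - 10.7242*n - 15.087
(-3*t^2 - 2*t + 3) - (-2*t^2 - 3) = -t^2 - 2*t + 6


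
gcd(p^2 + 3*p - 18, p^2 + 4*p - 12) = p + 6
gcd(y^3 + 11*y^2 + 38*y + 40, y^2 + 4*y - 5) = y + 5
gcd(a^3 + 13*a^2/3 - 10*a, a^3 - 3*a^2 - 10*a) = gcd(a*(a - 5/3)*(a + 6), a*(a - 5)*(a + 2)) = a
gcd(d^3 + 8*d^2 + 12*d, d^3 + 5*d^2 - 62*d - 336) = d + 6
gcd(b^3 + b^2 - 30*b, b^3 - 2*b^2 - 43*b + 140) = b - 5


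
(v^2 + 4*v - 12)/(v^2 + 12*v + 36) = (v - 2)/(v + 6)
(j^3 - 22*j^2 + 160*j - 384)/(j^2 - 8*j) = j - 14 + 48/j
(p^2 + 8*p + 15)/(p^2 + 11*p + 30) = (p + 3)/(p + 6)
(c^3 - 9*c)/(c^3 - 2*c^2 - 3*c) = (c + 3)/(c + 1)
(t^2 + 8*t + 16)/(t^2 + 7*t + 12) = (t + 4)/(t + 3)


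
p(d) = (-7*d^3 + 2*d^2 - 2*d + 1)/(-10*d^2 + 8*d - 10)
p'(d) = (20*d - 8)*(-7*d^3 + 2*d^2 - 2*d + 1)/(-10*d^2 + 8*d - 10)^2 + (-21*d^2 + 4*d - 2)/(-10*d^2 + 8*d - 10) = (35*d^4 - 56*d^3 + 103*d^2 - 10*d + 6)/(2*(25*d^4 - 40*d^3 + 66*d^2 - 40*d + 25))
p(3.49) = 2.69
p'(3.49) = 0.75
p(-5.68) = -3.60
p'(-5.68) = 0.70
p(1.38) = 0.91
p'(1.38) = 1.04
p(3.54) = 2.72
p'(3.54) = 0.75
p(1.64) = 1.17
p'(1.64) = 0.97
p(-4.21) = -2.57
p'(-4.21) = 0.70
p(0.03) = -0.10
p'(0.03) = 0.12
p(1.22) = 0.74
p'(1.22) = 1.08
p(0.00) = -0.10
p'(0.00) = 0.12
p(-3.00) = -1.73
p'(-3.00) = 0.69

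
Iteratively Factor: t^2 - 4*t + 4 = (t - 2)*(t - 2)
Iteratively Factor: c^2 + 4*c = (c + 4)*(c)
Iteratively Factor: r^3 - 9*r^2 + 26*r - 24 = (r - 3)*(r^2 - 6*r + 8) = (r - 3)*(r - 2)*(r - 4)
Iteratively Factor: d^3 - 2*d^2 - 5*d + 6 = (d + 2)*(d^2 - 4*d + 3) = (d - 1)*(d + 2)*(d - 3)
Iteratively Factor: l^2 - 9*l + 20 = (l - 5)*(l - 4)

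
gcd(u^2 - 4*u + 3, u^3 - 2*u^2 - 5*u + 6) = u^2 - 4*u + 3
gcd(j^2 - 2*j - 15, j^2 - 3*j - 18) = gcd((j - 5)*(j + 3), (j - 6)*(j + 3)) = j + 3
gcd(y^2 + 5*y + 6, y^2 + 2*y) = y + 2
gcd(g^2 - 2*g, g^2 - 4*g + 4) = g - 2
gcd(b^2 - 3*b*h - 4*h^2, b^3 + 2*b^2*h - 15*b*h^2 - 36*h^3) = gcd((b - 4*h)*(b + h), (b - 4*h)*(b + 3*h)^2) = b - 4*h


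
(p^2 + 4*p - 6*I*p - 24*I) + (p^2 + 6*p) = 2*p^2 + 10*p - 6*I*p - 24*I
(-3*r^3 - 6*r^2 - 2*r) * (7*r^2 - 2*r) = -21*r^5 - 36*r^4 - 2*r^3 + 4*r^2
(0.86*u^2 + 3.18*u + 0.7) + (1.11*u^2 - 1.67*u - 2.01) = 1.97*u^2 + 1.51*u - 1.31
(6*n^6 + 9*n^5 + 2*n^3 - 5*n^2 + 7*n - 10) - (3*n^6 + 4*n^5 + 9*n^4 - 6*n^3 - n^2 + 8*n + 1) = 3*n^6 + 5*n^5 - 9*n^4 + 8*n^3 - 4*n^2 - n - 11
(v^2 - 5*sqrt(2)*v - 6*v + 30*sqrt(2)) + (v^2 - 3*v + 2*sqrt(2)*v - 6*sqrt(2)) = 2*v^2 - 9*v - 3*sqrt(2)*v + 24*sqrt(2)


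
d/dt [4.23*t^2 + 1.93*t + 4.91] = 8.46*t + 1.93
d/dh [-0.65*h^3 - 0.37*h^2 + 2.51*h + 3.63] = -1.95*h^2 - 0.74*h + 2.51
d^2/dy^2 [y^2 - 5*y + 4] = 2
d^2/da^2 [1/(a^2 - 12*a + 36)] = 6/(a^4 - 24*a^3 + 216*a^2 - 864*a + 1296)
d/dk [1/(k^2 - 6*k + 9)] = 2*(3 - k)/(k^2 - 6*k + 9)^2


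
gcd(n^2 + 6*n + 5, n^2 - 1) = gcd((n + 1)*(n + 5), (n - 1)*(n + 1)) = n + 1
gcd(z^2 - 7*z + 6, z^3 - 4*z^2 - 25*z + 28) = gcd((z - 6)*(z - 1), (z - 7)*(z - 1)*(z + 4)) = z - 1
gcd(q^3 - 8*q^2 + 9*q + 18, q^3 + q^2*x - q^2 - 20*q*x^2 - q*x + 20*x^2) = 1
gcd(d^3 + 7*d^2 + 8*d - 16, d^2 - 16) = d + 4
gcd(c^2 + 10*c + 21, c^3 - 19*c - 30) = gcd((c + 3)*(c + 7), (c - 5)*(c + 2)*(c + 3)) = c + 3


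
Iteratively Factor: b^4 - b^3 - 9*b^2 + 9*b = (b)*(b^3 - b^2 - 9*b + 9) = b*(b - 1)*(b^2 - 9) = b*(b - 1)*(b + 3)*(b - 3)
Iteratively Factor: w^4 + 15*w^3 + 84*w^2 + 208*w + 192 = (w + 3)*(w^3 + 12*w^2 + 48*w + 64) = (w + 3)*(w + 4)*(w^2 + 8*w + 16) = (w + 3)*(w + 4)^2*(w + 4)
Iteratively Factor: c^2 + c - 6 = (c + 3)*(c - 2)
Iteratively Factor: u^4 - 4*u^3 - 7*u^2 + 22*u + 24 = (u + 2)*(u^3 - 6*u^2 + 5*u + 12) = (u - 3)*(u + 2)*(u^2 - 3*u - 4) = (u - 4)*(u - 3)*(u + 2)*(u + 1)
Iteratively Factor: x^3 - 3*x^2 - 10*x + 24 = (x + 3)*(x^2 - 6*x + 8) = (x - 2)*(x + 3)*(x - 4)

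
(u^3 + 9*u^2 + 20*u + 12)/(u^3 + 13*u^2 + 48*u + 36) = (u + 2)/(u + 6)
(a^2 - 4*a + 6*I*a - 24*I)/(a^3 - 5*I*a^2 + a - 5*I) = (a^2 + a*(-4 + 6*I) - 24*I)/(a^3 - 5*I*a^2 + a - 5*I)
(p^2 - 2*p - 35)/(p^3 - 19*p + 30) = (p - 7)/(p^2 - 5*p + 6)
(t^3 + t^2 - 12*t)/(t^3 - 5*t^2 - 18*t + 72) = t/(t - 6)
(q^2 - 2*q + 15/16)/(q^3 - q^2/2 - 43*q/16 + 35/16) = (4*q - 3)/(4*q^2 + 3*q - 7)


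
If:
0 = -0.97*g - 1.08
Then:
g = -1.11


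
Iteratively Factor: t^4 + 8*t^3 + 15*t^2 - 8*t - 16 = (t + 4)*(t^3 + 4*t^2 - t - 4) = (t - 1)*(t + 4)*(t^2 + 5*t + 4) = (t - 1)*(t + 1)*(t + 4)*(t + 4)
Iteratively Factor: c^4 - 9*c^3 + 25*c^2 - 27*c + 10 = (c - 1)*(c^3 - 8*c^2 + 17*c - 10) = (c - 2)*(c - 1)*(c^2 - 6*c + 5) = (c - 2)*(c - 1)^2*(c - 5)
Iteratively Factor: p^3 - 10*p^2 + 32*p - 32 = (p - 4)*(p^2 - 6*p + 8) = (p - 4)*(p - 2)*(p - 4)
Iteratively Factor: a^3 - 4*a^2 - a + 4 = (a - 4)*(a^2 - 1) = (a - 4)*(a + 1)*(a - 1)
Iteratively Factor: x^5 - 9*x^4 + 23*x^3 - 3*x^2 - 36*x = (x - 3)*(x^4 - 6*x^3 + 5*x^2 + 12*x) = x*(x - 3)*(x^3 - 6*x^2 + 5*x + 12) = x*(x - 4)*(x - 3)*(x^2 - 2*x - 3) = x*(x - 4)*(x - 3)^2*(x + 1)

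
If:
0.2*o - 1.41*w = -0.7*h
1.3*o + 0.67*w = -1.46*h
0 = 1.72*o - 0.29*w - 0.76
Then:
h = -0.33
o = 0.42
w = -0.10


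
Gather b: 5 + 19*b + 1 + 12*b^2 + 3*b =12*b^2 + 22*b + 6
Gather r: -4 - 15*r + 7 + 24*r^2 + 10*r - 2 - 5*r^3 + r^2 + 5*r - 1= -5*r^3 + 25*r^2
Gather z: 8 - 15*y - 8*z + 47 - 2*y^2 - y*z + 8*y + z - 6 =-2*y^2 - 7*y + z*(-y - 7) + 49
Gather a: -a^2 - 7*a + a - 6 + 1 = -a^2 - 6*a - 5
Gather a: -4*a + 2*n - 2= -4*a + 2*n - 2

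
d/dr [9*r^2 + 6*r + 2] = 18*r + 6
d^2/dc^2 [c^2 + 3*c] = 2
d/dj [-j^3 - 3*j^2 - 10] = 3*j*(-j - 2)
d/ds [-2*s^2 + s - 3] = 1 - 4*s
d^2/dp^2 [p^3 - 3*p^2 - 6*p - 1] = 6*p - 6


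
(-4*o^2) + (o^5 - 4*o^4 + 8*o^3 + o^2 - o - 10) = o^5 - 4*o^4 + 8*o^3 - 3*o^2 - o - 10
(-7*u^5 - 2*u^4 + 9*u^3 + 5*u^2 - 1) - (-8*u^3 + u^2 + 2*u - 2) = -7*u^5 - 2*u^4 + 17*u^3 + 4*u^2 - 2*u + 1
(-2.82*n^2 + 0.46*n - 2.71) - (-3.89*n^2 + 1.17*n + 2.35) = 1.07*n^2 - 0.71*n - 5.06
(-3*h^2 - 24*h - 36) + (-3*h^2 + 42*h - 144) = -6*h^2 + 18*h - 180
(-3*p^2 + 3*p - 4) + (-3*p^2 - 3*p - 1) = -6*p^2 - 5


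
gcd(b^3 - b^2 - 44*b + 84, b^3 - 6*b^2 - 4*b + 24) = b^2 - 8*b + 12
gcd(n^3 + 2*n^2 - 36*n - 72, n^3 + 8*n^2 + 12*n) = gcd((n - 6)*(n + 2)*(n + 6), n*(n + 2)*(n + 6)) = n^2 + 8*n + 12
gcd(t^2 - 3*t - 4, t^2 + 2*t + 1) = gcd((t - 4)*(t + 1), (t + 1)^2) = t + 1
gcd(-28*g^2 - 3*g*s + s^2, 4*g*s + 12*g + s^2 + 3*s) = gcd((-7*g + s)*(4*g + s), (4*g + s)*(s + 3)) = 4*g + s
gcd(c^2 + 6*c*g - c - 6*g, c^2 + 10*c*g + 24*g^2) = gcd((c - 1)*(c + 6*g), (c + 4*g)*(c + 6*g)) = c + 6*g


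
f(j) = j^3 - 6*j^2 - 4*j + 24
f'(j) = 3*j^2 - 12*j - 4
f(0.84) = 17.00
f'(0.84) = -11.96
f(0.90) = 16.27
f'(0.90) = -12.37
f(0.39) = 21.59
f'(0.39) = -8.22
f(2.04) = -0.64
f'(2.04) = -16.00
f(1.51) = 7.72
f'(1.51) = -15.28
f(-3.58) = -84.46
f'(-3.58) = 77.41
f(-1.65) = 9.77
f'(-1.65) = 23.97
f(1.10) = 13.67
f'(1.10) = -13.57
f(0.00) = 24.00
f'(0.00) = -4.00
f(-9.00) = -1155.00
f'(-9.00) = 347.00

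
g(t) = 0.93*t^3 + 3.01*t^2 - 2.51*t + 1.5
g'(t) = 2.79*t^2 + 6.02*t - 2.51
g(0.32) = 1.04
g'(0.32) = -0.30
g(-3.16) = 10.14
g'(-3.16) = 6.33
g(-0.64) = 4.10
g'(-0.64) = -5.22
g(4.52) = 137.53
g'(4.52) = 81.70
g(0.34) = 1.03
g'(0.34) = -0.14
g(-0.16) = 1.97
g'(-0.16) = -3.40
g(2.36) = 24.57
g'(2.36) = 27.24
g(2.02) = 16.38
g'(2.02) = 21.03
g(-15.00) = -2422.35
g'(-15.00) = 534.94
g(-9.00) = -410.07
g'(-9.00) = 169.30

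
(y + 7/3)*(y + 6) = y^2 + 25*y/3 + 14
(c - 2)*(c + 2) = c^2 - 4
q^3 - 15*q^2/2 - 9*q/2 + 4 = (q - 8)*(q - 1/2)*(q + 1)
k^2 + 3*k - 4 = (k - 1)*(k + 4)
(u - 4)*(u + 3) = u^2 - u - 12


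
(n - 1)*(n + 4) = n^2 + 3*n - 4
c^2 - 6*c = c*(c - 6)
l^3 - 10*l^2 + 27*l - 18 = (l - 6)*(l - 3)*(l - 1)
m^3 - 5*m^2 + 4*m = m*(m - 4)*(m - 1)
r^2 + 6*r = r*(r + 6)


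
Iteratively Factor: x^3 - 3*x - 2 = (x + 1)*(x^2 - x - 2) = (x + 1)^2*(x - 2)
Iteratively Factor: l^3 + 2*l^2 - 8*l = (l - 2)*(l^2 + 4*l) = l*(l - 2)*(l + 4)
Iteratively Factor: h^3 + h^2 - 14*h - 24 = (h + 3)*(h^2 - 2*h - 8) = (h - 4)*(h + 3)*(h + 2)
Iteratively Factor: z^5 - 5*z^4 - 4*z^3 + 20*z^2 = (z)*(z^4 - 5*z^3 - 4*z^2 + 20*z) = z^2*(z^3 - 5*z^2 - 4*z + 20) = z^2*(z - 2)*(z^2 - 3*z - 10) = z^2*(z - 2)*(z + 2)*(z - 5)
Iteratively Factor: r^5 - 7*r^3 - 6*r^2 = (r - 3)*(r^4 + 3*r^3 + 2*r^2) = (r - 3)*(r + 1)*(r^3 + 2*r^2) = (r - 3)*(r + 1)*(r + 2)*(r^2) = r*(r - 3)*(r + 1)*(r + 2)*(r)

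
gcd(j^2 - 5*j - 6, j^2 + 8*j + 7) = j + 1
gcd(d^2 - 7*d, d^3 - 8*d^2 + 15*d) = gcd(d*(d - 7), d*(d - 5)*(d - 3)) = d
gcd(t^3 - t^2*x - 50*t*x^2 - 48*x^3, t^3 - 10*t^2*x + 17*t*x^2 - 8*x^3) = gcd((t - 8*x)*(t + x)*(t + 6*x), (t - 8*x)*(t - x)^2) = -t + 8*x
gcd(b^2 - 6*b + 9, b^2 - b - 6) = b - 3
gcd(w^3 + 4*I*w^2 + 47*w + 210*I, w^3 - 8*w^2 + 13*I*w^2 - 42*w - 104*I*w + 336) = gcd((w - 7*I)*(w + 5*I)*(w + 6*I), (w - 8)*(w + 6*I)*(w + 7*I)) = w + 6*I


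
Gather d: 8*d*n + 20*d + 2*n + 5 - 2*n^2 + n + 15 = d*(8*n + 20) - 2*n^2 + 3*n + 20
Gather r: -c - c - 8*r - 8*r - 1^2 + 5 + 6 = -2*c - 16*r + 10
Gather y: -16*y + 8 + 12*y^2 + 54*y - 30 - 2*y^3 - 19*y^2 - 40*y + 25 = -2*y^3 - 7*y^2 - 2*y + 3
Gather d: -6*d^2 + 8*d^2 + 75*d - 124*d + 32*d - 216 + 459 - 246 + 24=2*d^2 - 17*d + 21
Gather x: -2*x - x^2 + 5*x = -x^2 + 3*x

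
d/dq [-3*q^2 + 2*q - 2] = 2 - 6*q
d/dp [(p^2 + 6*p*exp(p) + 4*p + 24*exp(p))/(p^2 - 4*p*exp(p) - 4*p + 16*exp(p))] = 2*((p^2 - 4*p*exp(p) - 4*p + 16*exp(p))*(3*p*exp(p) + p + 15*exp(p) + 2) + (p^2 + 6*p*exp(p) + 4*p + 24*exp(p))*(2*p*exp(p) - p - 6*exp(p) + 2))/(p^2 - 4*p*exp(p) - 4*p + 16*exp(p))^2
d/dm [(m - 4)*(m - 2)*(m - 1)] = 3*m^2 - 14*m + 14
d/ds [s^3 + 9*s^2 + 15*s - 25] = 3*s^2 + 18*s + 15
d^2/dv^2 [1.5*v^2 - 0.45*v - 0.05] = 3.00000000000000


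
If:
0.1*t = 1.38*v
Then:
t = 13.8*v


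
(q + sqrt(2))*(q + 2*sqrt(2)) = q^2 + 3*sqrt(2)*q + 4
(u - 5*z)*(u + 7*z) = u^2 + 2*u*z - 35*z^2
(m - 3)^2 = m^2 - 6*m + 9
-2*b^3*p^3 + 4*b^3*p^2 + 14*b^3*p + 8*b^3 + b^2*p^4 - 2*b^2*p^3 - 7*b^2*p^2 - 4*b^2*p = (-2*b + p)*(p - 4)*(b*p + b)^2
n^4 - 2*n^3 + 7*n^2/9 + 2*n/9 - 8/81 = (n - 4/3)*(n - 2/3)*(n - 1/3)*(n + 1/3)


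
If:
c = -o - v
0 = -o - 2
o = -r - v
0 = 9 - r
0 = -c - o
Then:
No Solution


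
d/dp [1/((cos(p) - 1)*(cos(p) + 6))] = (2*cos(p) + 5)*sin(p)/((cos(p) - 1)^2*(cos(p) + 6)^2)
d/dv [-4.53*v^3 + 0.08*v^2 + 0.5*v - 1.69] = -13.59*v^2 + 0.16*v + 0.5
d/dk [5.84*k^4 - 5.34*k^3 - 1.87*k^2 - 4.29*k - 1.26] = 23.36*k^3 - 16.02*k^2 - 3.74*k - 4.29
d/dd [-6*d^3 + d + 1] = 1 - 18*d^2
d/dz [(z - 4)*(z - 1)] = 2*z - 5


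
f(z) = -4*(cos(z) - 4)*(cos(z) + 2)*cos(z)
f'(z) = 4*(cos(z) - 4)*(cos(z) + 2)*sin(z) + 4*(cos(z) - 4)*sin(z)*cos(z) + 4*(cos(z) + 2)*sin(z)*cos(z)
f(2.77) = -19.64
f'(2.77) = -2.42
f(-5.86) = 32.80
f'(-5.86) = -15.04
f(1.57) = 0.03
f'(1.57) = -32.01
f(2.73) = -19.53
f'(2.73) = -2.90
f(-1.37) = 6.67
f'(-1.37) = 34.02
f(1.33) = 8.03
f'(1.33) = -34.12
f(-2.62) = -19.12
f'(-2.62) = 4.54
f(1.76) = -5.71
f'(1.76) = -28.06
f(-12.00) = 30.30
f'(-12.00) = -19.83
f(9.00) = -19.49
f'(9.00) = -3.07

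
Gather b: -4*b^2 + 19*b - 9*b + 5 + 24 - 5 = -4*b^2 + 10*b + 24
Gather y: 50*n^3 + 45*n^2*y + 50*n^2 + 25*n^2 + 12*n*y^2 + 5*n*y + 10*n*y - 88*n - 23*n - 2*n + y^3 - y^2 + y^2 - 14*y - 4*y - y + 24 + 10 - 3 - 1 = 50*n^3 + 75*n^2 + 12*n*y^2 - 113*n + y^3 + y*(45*n^2 + 15*n - 19) + 30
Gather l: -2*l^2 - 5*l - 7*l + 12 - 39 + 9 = -2*l^2 - 12*l - 18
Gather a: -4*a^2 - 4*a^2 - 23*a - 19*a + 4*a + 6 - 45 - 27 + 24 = -8*a^2 - 38*a - 42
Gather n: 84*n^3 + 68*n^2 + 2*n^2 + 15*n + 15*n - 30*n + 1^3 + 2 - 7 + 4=84*n^3 + 70*n^2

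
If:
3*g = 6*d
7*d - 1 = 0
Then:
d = 1/7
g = 2/7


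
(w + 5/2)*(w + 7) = w^2 + 19*w/2 + 35/2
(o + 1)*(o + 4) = o^2 + 5*o + 4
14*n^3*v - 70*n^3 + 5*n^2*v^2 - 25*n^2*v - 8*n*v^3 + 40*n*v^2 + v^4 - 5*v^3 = (-7*n + v)*(-2*n + v)*(n + v)*(v - 5)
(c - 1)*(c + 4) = c^2 + 3*c - 4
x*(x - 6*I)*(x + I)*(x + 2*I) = x^4 - 3*I*x^3 + 16*x^2 + 12*I*x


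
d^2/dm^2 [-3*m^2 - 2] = -6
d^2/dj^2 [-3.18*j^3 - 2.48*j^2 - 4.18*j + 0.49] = -19.08*j - 4.96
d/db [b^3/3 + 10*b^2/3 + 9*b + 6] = b^2 + 20*b/3 + 9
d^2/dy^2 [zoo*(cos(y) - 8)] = zoo*cos(y)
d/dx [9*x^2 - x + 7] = 18*x - 1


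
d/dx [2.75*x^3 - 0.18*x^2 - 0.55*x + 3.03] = 8.25*x^2 - 0.36*x - 0.55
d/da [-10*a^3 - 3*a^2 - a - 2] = -30*a^2 - 6*a - 1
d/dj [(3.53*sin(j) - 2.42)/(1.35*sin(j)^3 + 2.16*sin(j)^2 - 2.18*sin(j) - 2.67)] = (-9.531*sin(j)^3 + 2.1762*sin(j)^2 + 10.4544*sin(j) - 14.7007)*cos(j)/(1.8225*sin(j)^6 + 5.832*sin(j)^5 - 1.2204*sin(j)^4 - 16.6266*sin(j)^3 - 6.782*sin(j)^2 + 11.6412*sin(j) + 7.1289)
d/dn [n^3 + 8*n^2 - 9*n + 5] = 3*n^2 + 16*n - 9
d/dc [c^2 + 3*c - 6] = 2*c + 3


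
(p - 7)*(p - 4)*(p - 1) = p^3 - 12*p^2 + 39*p - 28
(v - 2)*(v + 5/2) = v^2 + v/2 - 5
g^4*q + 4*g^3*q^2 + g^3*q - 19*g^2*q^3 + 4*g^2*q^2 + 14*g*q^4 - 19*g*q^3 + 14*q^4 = (g - 2*q)*(g - q)*(g + 7*q)*(g*q + q)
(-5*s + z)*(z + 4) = -5*s*z - 20*s + z^2 + 4*z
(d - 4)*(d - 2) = d^2 - 6*d + 8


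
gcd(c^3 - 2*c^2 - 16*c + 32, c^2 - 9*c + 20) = c - 4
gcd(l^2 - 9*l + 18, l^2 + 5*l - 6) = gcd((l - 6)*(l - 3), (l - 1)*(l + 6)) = 1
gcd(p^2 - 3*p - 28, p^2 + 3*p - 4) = p + 4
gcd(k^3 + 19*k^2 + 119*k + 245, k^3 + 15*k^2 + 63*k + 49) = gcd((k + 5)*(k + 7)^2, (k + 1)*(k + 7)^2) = k^2 + 14*k + 49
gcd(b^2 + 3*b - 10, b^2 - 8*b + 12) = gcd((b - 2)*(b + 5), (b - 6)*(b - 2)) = b - 2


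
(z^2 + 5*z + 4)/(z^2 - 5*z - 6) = (z + 4)/(z - 6)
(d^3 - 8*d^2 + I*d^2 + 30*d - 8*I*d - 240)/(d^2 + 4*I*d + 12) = (d^2 - d*(8 + 5*I) + 40*I)/(d - 2*I)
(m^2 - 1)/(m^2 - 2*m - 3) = (m - 1)/(m - 3)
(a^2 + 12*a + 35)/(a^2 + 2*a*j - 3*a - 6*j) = (a^2 + 12*a + 35)/(a^2 + 2*a*j - 3*a - 6*j)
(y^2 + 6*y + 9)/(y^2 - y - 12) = (y + 3)/(y - 4)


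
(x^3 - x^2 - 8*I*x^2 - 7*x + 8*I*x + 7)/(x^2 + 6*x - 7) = (x^2 - 8*I*x - 7)/(x + 7)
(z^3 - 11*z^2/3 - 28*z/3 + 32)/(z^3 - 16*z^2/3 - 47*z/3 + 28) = (3*z^2 - 20*z + 32)/(3*z^2 - 25*z + 28)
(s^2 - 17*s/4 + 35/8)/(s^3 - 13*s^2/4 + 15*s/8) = (4*s - 7)/(s*(4*s - 3))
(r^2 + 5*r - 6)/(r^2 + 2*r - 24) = (r - 1)/(r - 4)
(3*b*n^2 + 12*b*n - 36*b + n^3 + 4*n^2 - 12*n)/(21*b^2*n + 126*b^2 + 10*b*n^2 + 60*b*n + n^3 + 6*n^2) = (n - 2)/(7*b + n)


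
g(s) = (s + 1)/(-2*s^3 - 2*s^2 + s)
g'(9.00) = 0.00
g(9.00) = -0.00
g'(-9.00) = 0.00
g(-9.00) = -0.00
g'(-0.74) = -1.14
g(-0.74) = -0.25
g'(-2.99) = -0.05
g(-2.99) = -0.06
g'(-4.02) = -0.02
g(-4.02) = -0.03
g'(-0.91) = -0.92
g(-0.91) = -0.08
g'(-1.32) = -36.71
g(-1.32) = 1.56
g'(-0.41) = -4.24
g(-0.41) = -0.97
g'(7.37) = 0.00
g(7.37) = -0.01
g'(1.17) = 0.92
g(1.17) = -0.45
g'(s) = (s + 1)*(6*s^2 + 4*s - 1)/(-2*s^3 - 2*s^2 + s)^2 + 1/(-2*s^3 - 2*s^2 + s)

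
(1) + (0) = 1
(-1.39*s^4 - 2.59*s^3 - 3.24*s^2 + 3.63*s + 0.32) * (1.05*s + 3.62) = -1.4595*s^5 - 7.7513*s^4 - 12.7778*s^3 - 7.9173*s^2 + 13.4766*s + 1.1584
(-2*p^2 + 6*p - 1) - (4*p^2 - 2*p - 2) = -6*p^2 + 8*p + 1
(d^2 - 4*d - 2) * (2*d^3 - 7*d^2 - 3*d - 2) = 2*d^5 - 15*d^4 + 21*d^3 + 24*d^2 + 14*d + 4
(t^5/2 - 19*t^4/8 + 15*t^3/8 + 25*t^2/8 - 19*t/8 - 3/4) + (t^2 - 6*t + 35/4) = t^5/2 - 19*t^4/8 + 15*t^3/8 + 33*t^2/8 - 67*t/8 + 8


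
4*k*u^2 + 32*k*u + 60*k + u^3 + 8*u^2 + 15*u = (4*k + u)*(u + 3)*(u + 5)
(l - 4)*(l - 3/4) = l^2 - 19*l/4 + 3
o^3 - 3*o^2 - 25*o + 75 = (o - 5)*(o - 3)*(o + 5)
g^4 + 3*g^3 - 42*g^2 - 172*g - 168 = (g - 7)*(g + 2)^2*(g + 6)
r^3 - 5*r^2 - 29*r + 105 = (r - 7)*(r - 3)*(r + 5)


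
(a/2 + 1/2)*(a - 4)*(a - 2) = a^3/2 - 5*a^2/2 + a + 4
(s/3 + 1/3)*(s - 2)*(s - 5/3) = s^3/3 - 8*s^2/9 - s/9 + 10/9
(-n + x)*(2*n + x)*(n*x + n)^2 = -2*n^4*x^2 - 4*n^4*x - 2*n^4 + n^3*x^3 + 2*n^3*x^2 + n^3*x + n^2*x^4 + 2*n^2*x^3 + n^2*x^2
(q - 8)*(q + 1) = q^2 - 7*q - 8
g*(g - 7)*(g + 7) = g^3 - 49*g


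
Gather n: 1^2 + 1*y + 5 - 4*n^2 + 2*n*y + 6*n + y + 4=-4*n^2 + n*(2*y + 6) + 2*y + 10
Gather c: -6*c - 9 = -6*c - 9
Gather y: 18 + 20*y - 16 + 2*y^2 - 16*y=2*y^2 + 4*y + 2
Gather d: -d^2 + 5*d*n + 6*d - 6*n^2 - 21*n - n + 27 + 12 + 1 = -d^2 + d*(5*n + 6) - 6*n^2 - 22*n + 40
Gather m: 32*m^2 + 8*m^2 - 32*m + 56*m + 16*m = 40*m^2 + 40*m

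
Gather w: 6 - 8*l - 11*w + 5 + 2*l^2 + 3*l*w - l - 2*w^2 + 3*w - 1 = 2*l^2 - 9*l - 2*w^2 + w*(3*l - 8) + 10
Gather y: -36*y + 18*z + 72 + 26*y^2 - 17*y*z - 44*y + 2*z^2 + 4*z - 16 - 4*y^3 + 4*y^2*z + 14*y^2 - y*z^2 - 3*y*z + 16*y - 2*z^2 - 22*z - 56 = -4*y^3 + y^2*(4*z + 40) + y*(-z^2 - 20*z - 64)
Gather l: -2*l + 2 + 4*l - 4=2*l - 2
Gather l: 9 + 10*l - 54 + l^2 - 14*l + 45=l^2 - 4*l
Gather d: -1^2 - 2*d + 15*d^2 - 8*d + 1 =15*d^2 - 10*d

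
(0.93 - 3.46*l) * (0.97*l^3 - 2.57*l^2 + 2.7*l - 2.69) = -3.3562*l^4 + 9.7943*l^3 - 11.7321*l^2 + 11.8184*l - 2.5017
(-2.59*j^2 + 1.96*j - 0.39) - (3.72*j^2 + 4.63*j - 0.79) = -6.31*j^2 - 2.67*j + 0.4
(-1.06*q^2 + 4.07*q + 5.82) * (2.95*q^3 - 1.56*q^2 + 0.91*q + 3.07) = -3.127*q^5 + 13.6601*q^4 + 9.8552*q^3 - 8.6297*q^2 + 17.7911*q + 17.8674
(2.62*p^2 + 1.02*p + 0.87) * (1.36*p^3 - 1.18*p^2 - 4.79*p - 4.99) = 3.5632*p^5 - 1.7044*p^4 - 12.5702*p^3 - 18.9862*p^2 - 9.2571*p - 4.3413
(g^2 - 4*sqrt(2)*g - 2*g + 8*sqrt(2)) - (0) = g^2 - 4*sqrt(2)*g - 2*g + 8*sqrt(2)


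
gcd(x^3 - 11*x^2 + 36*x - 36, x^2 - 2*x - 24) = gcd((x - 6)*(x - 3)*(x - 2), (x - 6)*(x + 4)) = x - 6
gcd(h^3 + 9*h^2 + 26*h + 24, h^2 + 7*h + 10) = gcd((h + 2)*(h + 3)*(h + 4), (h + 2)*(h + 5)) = h + 2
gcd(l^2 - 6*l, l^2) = l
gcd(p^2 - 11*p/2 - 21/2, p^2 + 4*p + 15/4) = p + 3/2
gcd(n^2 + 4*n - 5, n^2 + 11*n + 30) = n + 5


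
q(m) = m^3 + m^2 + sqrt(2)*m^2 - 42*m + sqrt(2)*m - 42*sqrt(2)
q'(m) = 3*m^2 + 2*m + 2*sqrt(2)*m - 42 + sqrt(2)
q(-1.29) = -5.17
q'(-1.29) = -41.82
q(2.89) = -132.39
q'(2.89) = -1.58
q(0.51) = -79.34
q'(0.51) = -37.34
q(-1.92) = 20.35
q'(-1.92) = -38.80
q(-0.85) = -23.77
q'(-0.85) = -42.52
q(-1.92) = 20.35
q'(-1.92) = -38.80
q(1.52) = -112.00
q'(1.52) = -26.32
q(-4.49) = 80.99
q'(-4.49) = -1.79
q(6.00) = 0.00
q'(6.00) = 96.38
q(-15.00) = -2282.41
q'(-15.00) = 561.99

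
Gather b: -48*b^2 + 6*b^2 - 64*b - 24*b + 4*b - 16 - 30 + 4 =-42*b^2 - 84*b - 42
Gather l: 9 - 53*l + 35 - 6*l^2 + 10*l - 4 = -6*l^2 - 43*l + 40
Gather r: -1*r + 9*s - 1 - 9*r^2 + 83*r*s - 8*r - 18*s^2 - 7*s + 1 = -9*r^2 + r*(83*s - 9) - 18*s^2 + 2*s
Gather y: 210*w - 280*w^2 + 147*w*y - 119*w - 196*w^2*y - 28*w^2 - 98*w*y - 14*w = -308*w^2 + 77*w + y*(-196*w^2 + 49*w)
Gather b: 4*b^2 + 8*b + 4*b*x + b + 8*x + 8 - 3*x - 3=4*b^2 + b*(4*x + 9) + 5*x + 5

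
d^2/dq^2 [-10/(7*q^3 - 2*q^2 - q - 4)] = 20*((21*q - 2)*(-7*q^3 + 2*q^2 + q + 4) + (-21*q^2 + 4*q + 1)^2)/(-7*q^3 + 2*q^2 + q + 4)^3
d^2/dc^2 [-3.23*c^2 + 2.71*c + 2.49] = -6.46000000000000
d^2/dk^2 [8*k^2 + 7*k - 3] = 16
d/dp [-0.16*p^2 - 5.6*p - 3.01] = -0.32*p - 5.6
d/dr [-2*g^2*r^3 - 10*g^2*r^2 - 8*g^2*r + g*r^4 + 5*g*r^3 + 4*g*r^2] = g*(-6*g*r^2 - 20*g*r - 8*g + 4*r^3 + 15*r^2 + 8*r)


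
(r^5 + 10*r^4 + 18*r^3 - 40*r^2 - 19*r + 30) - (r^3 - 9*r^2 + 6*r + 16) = r^5 + 10*r^4 + 17*r^3 - 31*r^2 - 25*r + 14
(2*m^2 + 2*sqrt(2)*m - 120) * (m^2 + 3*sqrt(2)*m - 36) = 2*m^4 + 8*sqrt(2)*m^3 - 180*m^2 - 432*sqrt(2)*m + 4320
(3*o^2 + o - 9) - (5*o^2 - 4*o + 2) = -2*o^2 + 5*o - 11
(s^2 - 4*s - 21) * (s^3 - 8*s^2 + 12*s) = s^5 - 12*s^4 + 23*s^3 + 120*s^2 - 252*s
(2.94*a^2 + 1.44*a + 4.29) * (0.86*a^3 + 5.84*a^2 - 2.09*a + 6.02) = 2.5284*a^5 + 18.408*a^4 + 5.9544*a^3 + 39.7428*a^2 - 0.2973*a + 25.8258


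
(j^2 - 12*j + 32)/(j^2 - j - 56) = (j - 4)/(j + 7)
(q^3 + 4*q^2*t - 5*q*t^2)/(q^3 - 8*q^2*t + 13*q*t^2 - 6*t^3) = q*(q + 5*t)/(q^2 - 7*q*t + 6*t^2)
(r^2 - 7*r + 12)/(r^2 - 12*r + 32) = (r - 3)/(r - 8)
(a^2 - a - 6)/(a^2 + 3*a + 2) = (a - 3)/(a + 1)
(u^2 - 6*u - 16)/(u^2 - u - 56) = (u + 2)/(u + 7)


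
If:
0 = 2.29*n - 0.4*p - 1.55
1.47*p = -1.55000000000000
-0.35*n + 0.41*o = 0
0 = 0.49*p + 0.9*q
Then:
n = 0.49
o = 0.42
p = -1.05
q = 0.57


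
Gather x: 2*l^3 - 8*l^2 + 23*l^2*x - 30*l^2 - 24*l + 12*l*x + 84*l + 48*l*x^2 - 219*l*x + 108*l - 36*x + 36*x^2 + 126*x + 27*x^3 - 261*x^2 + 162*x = 2*l^3 - 38*l^2 + 168*l + 27*x^3 + x^2*(48*l - 225) + x*(23*l^2 - 207*l + 252)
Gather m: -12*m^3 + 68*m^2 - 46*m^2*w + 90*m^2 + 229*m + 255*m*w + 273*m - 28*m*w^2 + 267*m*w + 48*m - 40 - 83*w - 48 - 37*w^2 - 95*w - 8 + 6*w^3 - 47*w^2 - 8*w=-12*m^3 + m^2*(158 - 46*w) + m*(-28*w^2 + 522*w + 550) + 6*w^3 - 84*w^2 - 186*w - 96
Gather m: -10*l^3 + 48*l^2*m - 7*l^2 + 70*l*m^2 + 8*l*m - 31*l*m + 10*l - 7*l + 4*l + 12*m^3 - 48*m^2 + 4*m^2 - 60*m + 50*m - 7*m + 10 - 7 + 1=-10*l^3 - 7*l^2 + 7*l + 12*m^3 + m^2*(70*l - 44) + m*(48*l^2 - 23*l - 17) + 4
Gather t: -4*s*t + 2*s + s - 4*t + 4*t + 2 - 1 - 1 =-4*s*t + 3*s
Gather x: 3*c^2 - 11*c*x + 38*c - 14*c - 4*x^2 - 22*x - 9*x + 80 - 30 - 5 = 3*c^2 + 24*c - 4*x^2 + x*(-11*c - 31) + 45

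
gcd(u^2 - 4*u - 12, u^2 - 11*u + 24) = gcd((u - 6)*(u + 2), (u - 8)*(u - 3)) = 1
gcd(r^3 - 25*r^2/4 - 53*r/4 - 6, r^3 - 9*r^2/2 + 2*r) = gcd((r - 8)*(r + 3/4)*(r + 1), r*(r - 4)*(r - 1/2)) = 1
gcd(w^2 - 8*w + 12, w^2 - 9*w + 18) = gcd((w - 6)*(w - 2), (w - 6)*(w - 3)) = w - 6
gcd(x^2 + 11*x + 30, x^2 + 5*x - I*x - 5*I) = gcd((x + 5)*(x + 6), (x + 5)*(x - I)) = x + 5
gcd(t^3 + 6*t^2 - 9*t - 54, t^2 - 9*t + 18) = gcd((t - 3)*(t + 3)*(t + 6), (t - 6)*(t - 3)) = t - 3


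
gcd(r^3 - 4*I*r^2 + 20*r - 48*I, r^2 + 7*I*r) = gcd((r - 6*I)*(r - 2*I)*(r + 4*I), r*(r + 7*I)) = 1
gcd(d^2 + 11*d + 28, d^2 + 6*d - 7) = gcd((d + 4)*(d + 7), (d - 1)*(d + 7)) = d + 7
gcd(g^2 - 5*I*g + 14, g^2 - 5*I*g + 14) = g^2 - 5*I*g + 14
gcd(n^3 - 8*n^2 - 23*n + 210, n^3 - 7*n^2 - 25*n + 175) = n^2 - 2*n - 35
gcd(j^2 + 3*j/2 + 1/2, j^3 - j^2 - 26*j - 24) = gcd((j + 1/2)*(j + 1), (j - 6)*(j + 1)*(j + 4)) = j + 1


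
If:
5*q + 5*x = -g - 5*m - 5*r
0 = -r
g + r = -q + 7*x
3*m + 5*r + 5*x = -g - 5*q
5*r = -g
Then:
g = 0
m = 0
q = 0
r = 0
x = 0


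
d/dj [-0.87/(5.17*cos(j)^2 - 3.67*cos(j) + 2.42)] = (3.1929 - 8.9958*cos(j))*sin(j)/(5.17*cos(j)^2 - 3.67*cos(j) + 2.42)^2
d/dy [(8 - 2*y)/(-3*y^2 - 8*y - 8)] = 2*(-3*y^2 + 24*y + 40)/(9*y^4 + 48*y^3 + 112*y^2 + 128*y + 64)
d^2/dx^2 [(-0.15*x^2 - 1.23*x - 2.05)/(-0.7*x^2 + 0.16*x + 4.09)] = (-1.11022302462516e-16*x^4 + 1.239*x^3 + 8.6037*x^2 + 19.75134*x + 15.251866)/(0.343*x^6 - 0.2352*x^5 - 5.95854*x^4 + 2.744384*x^3 + 34.814898*x^2 - 8.029488*x - 68.417929)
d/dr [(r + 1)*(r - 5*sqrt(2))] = 2*r - 5*sqrt(2) + 1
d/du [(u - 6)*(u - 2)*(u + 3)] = 3*u^2 - 10*u - 12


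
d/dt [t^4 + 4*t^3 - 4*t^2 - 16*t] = 4*t^3 + 12*t^2 - 8*t - 16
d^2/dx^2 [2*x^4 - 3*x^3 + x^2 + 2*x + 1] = 24*x^2 - 18*x + 2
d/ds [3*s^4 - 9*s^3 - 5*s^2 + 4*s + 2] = 12*s^3 - 27*s^2 - 10*s + 4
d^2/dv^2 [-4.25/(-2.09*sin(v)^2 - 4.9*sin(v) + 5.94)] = (-74.2577*sin(v)^4 - 130.57275*sin(v)^3 - 201.70415*sin(v)^2 + 137.445*sin(v) + 309.6091)/(2.09*sin(v)^2 + 4.9*sin(v) - 5.94)^3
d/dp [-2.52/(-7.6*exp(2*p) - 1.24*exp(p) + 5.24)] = (-38.304*exp(p) - 3.1248)*exp(p)/(7.6*exp(2*p) + 1.24*exp(p) - 5.24)^2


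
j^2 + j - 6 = (j - 2)*(j + 3)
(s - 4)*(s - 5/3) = s^2 - 17*s/3 + 20/3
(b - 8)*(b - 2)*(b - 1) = b^3 - 11*b^2 + 26*b - 16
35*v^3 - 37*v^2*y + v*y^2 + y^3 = (-5*v + y)*(-v + y)*(7*v + y)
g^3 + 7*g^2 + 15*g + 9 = (g + 1)*(g + 3)^2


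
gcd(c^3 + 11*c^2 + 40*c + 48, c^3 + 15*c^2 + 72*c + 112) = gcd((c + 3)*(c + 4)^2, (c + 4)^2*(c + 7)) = c^2 + 8*c + 16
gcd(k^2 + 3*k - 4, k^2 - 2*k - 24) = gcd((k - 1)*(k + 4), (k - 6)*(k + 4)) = k + 4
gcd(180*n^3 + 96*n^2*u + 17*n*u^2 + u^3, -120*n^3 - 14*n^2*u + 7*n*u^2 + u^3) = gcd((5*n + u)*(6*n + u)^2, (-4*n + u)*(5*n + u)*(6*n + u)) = 30*n^2 + 11*n*u + u^2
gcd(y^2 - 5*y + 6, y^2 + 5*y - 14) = y - 2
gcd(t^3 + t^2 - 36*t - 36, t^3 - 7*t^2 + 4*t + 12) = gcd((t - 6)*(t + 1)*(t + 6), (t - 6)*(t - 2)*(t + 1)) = t^2 - 5*t - 6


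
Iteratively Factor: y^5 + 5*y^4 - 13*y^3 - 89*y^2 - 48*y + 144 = (y + 3)*(y^4 + 2*y^3 - 19*y^2 - 32*y + 48) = (y + 3)*(y + 4)*(y^3 - 2*y^2 - 11*y + 12) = (y - 4)*(y + 3)*(y + 4)*(y^2 + 2*y - 3) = (y - 4)*(y - 1)*(y + 3)*(y + 4)*(y + 3)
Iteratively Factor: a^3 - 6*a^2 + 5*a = (a - 1)*(a^2 - 5*a) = a*(a - 1)*(a - 5)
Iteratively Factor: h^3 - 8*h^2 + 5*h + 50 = (h - 5)*(h^2 - 3*h - 10) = (h - 5)^2*(h + 2)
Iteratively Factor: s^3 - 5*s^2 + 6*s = (s - 3)*(s^2 - 2*s) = s*(s - 3)*(s - 2)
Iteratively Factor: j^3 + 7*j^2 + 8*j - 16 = (j + 4)*(j^2 + 3*j - 4) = (j - 1)*(j + 4)*(j + 4)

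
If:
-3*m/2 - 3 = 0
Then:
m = -2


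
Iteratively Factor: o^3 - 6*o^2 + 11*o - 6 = (o - 3)*(o^2 - 3*o + 2) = (o - 3)*(o - 2)*(o - 1)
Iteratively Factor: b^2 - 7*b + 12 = (b - 3)*(b - 4)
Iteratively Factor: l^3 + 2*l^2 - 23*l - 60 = (l - 5)*(l^2 + 7*l + 12) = (l - 5)*(l + 4)*(l + 3)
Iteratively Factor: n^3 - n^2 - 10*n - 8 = (n + 2)*(n^2 - 3*n - 4) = (n - 4)*(n + 2)*(n + 1)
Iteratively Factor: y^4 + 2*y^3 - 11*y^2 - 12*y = (y)*(y^3 + 2*y^2 - 11*y - 12) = y*(y - 3)*(y^2 + 5*y + 4) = y*(y - 3)*(y + 4)*(y + 1)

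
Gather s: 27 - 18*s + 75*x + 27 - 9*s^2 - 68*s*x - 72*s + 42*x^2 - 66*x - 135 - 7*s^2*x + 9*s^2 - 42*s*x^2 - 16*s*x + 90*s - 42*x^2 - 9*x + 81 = -7*s^2*x + s*(-42*x^2 - 84*x)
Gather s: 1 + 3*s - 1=3*s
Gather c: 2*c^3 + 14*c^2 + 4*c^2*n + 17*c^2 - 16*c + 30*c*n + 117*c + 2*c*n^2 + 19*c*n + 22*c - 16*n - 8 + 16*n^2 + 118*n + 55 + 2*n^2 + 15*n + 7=2*c^3 + c^2*(4*n + 31) + c*(2*n^2 + 49*n + 123) + 18*n^2 + 117*n + 54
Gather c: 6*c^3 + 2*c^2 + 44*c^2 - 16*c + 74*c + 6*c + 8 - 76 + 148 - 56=6*c^3 + 46*c^2 + 64*c + 24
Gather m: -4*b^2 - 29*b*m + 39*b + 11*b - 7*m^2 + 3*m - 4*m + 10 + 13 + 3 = -4*b^2 + 50*b - 7*m^2 + m*(-29*b - 1) + 26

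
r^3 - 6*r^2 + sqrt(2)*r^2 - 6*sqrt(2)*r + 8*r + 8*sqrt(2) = (r - 4)*(r - 2)*(r + sqrt(2))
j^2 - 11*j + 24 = (j - 8)*(j - 3)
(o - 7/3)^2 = o^2 - 14*o/3 + 49/9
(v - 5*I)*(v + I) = v^2 - 4*I*v + 5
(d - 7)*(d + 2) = d^2 - 5*d - 14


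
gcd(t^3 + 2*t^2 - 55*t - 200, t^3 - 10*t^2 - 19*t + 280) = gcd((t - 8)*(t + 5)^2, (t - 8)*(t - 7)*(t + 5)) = t^2 - 3*t - 40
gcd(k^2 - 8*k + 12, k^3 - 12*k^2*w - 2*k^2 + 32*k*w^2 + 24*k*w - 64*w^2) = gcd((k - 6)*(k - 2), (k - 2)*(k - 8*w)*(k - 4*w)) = k - 2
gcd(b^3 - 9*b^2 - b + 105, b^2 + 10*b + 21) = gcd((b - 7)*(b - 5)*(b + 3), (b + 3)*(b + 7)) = b + 3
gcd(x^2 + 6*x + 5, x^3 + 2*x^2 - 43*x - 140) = x + 5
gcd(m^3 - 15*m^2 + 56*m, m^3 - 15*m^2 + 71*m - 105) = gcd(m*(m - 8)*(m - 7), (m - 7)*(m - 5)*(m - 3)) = m - 7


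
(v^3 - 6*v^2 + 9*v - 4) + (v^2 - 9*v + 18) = v^3 - 5*v^2 + 14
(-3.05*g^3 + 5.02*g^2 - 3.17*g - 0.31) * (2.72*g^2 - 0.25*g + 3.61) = -8.296*g^5 + 14.4169*g^4 - 20.8879*g^3 + 18.0715*g^2 - 11.3662*g - 1.1191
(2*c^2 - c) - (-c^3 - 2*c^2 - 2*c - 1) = c^3 + 4*c^2 + c + 1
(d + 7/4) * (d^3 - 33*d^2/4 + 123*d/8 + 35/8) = d^4 - 13*d^3/2 + 15*d^2/16 + 1001*d/32 + 245/32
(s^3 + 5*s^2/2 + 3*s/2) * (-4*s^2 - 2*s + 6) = -4*s^5 - 12*s^4 - 5*s^3 + 12*s^2 + 9*s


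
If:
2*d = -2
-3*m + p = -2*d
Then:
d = -1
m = p/3 - 2/3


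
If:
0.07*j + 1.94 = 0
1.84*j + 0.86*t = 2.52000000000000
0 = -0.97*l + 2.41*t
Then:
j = -27.71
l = 154.60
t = 62.23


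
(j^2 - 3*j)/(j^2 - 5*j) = (j - 3)/(j - 5)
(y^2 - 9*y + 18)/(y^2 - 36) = (y - 3)/(y + 6)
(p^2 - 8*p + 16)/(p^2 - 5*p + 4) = (p - 4)/(p - 1)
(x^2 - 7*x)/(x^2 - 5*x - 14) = x/(x + 2)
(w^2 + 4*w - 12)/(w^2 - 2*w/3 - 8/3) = 3*(w + 6)/(3*w + 4)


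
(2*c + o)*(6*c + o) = 12*c^2 + 8*c*o + o^2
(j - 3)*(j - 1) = j^2 - 4*j + 3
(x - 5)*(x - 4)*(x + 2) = x^3 - 7*x^2 + 2*x + 40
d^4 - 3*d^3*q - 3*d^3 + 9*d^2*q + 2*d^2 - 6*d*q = d*(d - 2)*(d - 1)*(d - 3*q)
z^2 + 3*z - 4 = (z - 1)*(z + 4)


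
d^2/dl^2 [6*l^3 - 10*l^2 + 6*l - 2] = 36*l - 20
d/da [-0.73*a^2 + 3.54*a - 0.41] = 3.54 - 1.46*a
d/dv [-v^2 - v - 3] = -2*v - 1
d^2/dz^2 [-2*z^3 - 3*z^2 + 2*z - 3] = -12*z - 6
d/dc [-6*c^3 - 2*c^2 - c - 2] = -18*c^2 - 4*c - 1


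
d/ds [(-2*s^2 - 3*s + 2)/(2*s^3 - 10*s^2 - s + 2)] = 4*(s^4 + 3*s^3 - 10*s^2 + 8*s - 1)/(4*s^6 - 40*s^5 + 96*s^4 + 28*s^3 - 39*s^2 - 4*s + 4)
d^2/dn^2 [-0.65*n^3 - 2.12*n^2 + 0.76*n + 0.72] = -3.9*n - 4.24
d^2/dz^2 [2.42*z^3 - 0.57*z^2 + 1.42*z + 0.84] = 14.52*z - 1.14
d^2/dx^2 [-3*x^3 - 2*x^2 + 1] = -18*x - 4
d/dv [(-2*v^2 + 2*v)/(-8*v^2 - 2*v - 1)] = 2*(10*v^2 + 2*v - 1)/(64*v^4 + 32*v^3 + 20*v^2 + 4*v + 1)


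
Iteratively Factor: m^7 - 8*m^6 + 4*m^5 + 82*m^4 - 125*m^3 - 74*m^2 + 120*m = (m + 3)*(m^6 - 11*m^5 + 37*m^4 - 29*m^3 - 38*m^2 + 40*m) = (m - 4)*(m + 3)*(m^5 - 7*m^4 + 9*m^3 + 7*m^2 - 10*m) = (m - 4)*(m - 1)*(m + 3)*(m^4 - 6*m^3 + 3*m^2 + 10*m) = (m - 4)*(m - 2)*(m - 1)*(m + 3)*(m^3 - 4*m^2 - 5*m) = (m - 4)*(m - 2)*(m - 1)*(m + 1)*(m + 3)*(m^2 - 5*m) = (m - 5)*(m - 4)*(m - 2)*(m - 1)*(m + 1)*(m + 3)*(m)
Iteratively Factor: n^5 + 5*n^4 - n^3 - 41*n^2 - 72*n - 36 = (n - 3)*(n^4 + 8*n^3 + 23*n^2 + 28*n + 12) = (n - 3)*(n + 1)*(n^3 + 7*n^2 + 16*n + 12) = (n - 3)*(n + 1)*(n + 2)*(n^2 + 5*n + 6) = (n - 3)*(n + 1)*(n + 2)*(n + 3)*(n + 2)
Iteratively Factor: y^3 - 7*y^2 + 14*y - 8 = (y - 1)*(y^2 - 6*y + 8) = (y - 2)*(y - 1)*(y - 4)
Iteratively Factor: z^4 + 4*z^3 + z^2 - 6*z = (z - 1)*(z^3 + 5*z^2 + 6*z) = (z - 1)*(z + 2)*(z^2 + 3*z) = z*(z - 1)*(z + 2)*(z + 3)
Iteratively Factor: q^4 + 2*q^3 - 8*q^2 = (q - 2)*(q^3 + 4*q^2) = (q - 2)*(q + 4)*(q^2) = q*(q - 2)*(q + 4)*(q)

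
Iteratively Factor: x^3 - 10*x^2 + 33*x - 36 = (x - 3)*(x^2 - 7*x + 12) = (x - 3)^2*(x - 4)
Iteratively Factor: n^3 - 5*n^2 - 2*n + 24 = (n - 4)*(n^2 - n - 6) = (n - 4)*(n + 2)*(n - 3)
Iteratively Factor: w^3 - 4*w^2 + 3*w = (w - 3)*(w^2 - w) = w*(w - 3)*(w - 1)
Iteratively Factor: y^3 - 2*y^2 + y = (y - 1)*(y^2 - y) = (y - 1)^2*(y)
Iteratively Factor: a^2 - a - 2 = (a - 2)*(a + 1)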